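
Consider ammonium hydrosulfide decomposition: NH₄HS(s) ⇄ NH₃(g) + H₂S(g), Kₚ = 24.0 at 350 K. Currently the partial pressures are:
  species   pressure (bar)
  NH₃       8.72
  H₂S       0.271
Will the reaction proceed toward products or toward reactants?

(NH₄HS is a pure solid — omitted from Qₚ.)
Qₚ = P(NH₃)·P(H₂S) = (8.72)·(0.271) = 2.36
Qₚ = 2.36 < Kₚ = 24.0, so the forward reaction proceeds.

to the right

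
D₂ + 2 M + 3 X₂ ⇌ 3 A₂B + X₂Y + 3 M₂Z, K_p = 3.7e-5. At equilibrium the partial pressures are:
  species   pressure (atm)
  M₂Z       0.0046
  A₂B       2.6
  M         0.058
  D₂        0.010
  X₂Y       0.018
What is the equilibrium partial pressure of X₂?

At equilibrium, K_p = P(A₂B)³·P(X₂Y)·P(M₂Z)³ / (P(D₂)·P(M)²·P(X₂)³) = 3.7e-5.
(2.6)³·(0.018)·(0.0046)³ / ((0.010)·(0.058)²·(P(X₂))³) = 3.7e-5
P(X₂)³ = 24.7 ⇒ P(X₂) = 2.9 atm

P(X₂) = 2.9 atm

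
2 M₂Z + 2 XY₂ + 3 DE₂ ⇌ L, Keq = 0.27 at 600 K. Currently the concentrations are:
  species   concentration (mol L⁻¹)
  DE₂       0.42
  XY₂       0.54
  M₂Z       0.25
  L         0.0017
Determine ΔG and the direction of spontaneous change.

Q = [L] / ([M₂Z]²·[XY₂]²·[DE₂]³) = (0.0017) / ((0.25)²·(0.54)²·(0.42)³) = 1.26
ΔG = RT ln(Q/Keq) = (8.314 J mol⁻¹ K⁻¹)(600 K) × ln(1.26/0.27)
   = (4.988 kJ/mol)(1.540) = 7.68 kJ/mol
ΔG > 0, so the forward reaction is non-spontaneous (proceeds in reverse).

ΔG = 7.68 kJ/mol; the forward reaction is non-spontaneous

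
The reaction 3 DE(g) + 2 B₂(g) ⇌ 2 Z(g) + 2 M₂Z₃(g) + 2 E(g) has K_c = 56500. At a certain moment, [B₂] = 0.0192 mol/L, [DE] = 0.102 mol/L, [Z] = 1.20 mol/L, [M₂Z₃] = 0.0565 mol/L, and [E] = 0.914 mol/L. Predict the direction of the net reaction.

forward (toward products)

Q_c = [Z]²·[M₂Z₃]²·[E]² / ([DE]³·[B₂]²) = (1.20)²·(0.0565)²·(0.914)² / ((0.102)³·(0.0192)²) = 9820
Q_c = 9820 < K_c = 56500, so the forward reaction proceeds.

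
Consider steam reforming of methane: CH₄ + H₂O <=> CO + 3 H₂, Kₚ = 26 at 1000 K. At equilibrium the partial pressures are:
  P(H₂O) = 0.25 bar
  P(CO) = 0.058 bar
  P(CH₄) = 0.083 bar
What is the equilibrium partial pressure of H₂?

At equilibrium, Kₚ = P(CO)·P(H₂)³ / (P(CH₄)·P(H₂O)) = 26.
(0.058)·(P(H₂))³ / ((0.083)·(0.25)) = 26
P(H₂)³ = 9.30 ⇒ P(H₂) = 2.1 bar

P(H₂) = 2.1 bar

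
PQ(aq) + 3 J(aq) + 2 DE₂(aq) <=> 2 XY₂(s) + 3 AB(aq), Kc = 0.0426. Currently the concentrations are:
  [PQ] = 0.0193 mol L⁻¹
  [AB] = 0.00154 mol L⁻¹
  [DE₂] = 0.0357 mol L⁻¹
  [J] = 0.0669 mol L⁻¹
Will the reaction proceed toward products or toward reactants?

(XY₂ is a pure solid — omitted from Qc.)
Qc = [AB]³ / ([PQ]·[J]³·[DE₂]²) = (0.00154)³ / ((0.0193)·(0.0669)³·(0.0357)²) = 0.496
Qc = 0.496 > Kc = 0.0426, so the reverse reaction proceeds.

to the left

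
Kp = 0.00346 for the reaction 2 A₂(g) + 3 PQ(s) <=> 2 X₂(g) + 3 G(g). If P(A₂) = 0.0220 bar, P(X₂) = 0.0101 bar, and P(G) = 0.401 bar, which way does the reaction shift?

(PQ is a pure solid — omitted from Qp.)
Qp = P(X₂)²·P(G)³ / P(A₂)² = (0.0101)²·(0.401)³ / (0.0220)² = 0.0136
Qp = 0.0136 > Kp = 0.00346, so the reverse reaction proceeds.

toward reactants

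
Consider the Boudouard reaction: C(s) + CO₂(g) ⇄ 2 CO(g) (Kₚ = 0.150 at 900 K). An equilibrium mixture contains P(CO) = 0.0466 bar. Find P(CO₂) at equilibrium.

(C is a pure solid — omitted from Kₚ.)
At equilibrium, Kₚ = P(CO)² / P(CO₂) = 0.150.
(0.0466)² / (P(CO₂)) = 0.150
P(CO₂) = 0.0145 bar

P(CO₂) = 0.0145 bar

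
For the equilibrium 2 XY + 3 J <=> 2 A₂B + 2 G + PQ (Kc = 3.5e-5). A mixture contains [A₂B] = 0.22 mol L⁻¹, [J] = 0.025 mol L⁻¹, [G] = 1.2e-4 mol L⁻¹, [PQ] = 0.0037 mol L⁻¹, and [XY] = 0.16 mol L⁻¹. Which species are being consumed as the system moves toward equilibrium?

XY, J (reactants)

Qc = [A₂B]²·[G]²·[PQ] / ([XY]²·[J]³) = (0.22)²·(1.2e-4)²·(0.0037) / ((0.16)²·(0.025)³) = 6.4e-6
Qc = 6.4e-6 < Kc = 3.5e-5: net forward reaction.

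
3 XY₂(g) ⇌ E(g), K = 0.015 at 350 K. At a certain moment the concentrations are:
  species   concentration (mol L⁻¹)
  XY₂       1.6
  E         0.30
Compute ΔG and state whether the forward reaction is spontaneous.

Q = [E] / [XY₂]³ = (0.30) / (1.6)³ = 0.0732
ΔG = RT ln(Q/K) = (8.314 J mol⁻¹ K⁻¹)(350 K) × ln(0.0732/0.015)
   = (2.910 kJ/mol)(1.585) = 4.61 kJ/mol
ΔG > 0, so the forward reaction is non-spontaneous (proceeds in reverse).

ΔG = 4.61 kJ/mol; the forward reaction is non-spontaneous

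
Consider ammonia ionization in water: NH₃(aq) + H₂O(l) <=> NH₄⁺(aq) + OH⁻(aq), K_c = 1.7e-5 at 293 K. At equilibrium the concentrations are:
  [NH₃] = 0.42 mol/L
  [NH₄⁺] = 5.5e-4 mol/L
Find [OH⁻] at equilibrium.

[OH⁻] = 0.013 mol/L

(H₂O is a pure liquid — omitted from K_c.)
At equilibrium, K_c = [NH₄⁺]·[OH⁻] / [NH₃] = 1.7e-5.
(5.5e-4)·([OH⁻]) / (0.42) = 1.7e-5
[OH⁻] = 0.0130 = 0.013 mol/L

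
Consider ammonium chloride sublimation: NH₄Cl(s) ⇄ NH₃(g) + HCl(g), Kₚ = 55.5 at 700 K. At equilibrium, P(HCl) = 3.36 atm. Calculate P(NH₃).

(NH₄Cl is a pure solid — omitted from Kₚ.)
At equilibrium, Kₚ = P(NH₃)·P(HCl) = 55.5.
(P(NH₃))·(3.36) = 55.5
P(NH₃) = 16.5 atm

P(NH₃) = 16.5 atm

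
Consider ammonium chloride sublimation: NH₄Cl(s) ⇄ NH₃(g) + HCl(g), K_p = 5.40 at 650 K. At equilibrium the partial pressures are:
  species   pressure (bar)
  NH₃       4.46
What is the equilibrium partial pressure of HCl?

(NH₄Cl is a pure solid — omitted from K_p.)
At equilibrium, K_p = P(NH₃)·P(HCl) = 5.40.
(4.46)·(P(HCl)) = 5.40
P(HCl) = 1.21 bar

P(HCl) = 1.21 bar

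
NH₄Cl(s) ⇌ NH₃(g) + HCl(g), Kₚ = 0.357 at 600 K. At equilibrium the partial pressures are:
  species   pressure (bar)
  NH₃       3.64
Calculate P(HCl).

(NH₄Cl is a pure solid — omitted from Kₚ.)
At equilibrium, Kₚ = P(NH₃)·P(HCl) = 0.357.
(3.64)·(P(HCl)) = 0.357
P(HCl) = 0.0981 bar

P(HCl) = 0.0981 bar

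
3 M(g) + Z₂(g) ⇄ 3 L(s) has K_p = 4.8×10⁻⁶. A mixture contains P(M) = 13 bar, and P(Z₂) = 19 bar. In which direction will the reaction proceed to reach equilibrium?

to the left

(L is a pure solid — omitted from Q_p.)
Q_p = 1 / (P(M)³·P(Z₂)) = 1 / ((13)³·(19)) = 2.4×10⁻⁵
Q_p = 2.4×10⁻⁵ > K_p = 4.8×10⁻⁶, so the reverse reaction proceeds.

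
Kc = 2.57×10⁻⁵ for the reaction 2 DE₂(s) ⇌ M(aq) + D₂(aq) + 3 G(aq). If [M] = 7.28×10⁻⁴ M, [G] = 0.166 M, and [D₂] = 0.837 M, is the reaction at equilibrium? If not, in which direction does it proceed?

toward products

(DE₂ is a pure solid — omitted from Qc.)
Qc = [M]·[D₂]·[G]³ = (7.28×10⁻⁴)·(0.837)·(0.166)³ = 2.79×10⁻⁶
Qc = 2.79×10⁻⁶ < Kc = 2.57×10⁻⁵, so the forward reaction proceeds.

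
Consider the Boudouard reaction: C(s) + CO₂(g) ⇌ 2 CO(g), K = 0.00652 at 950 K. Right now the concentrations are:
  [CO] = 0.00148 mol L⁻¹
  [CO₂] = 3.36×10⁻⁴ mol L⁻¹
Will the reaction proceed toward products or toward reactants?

(C is a pure solid — omitted from Q.)
Q = [CO]² / [CO₂] = (0.00148)² / (3.36×10⁻⁴) = 0.00652
Q = 0.00652 = K, so the system is already at equilibrium.

no net change (already at equilibrium)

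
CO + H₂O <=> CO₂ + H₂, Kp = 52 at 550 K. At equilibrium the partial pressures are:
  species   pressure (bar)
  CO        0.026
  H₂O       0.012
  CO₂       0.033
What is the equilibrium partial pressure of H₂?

P(H₂) = 0.49 bar

At equilibrium, Kp = P(CO₂)·P(H₂) / (P(CO)·P(H₂O)) = 52.
(0.033)·(P(H₂)) / ((0.026)·(0.012)) = 52
P(H₂) = 0.492 = 0.49 bar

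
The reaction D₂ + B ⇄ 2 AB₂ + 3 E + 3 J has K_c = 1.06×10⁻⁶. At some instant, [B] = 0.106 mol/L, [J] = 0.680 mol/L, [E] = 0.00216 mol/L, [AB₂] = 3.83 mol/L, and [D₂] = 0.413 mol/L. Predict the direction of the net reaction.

at equilibrium

Q_c = [AB₂]²·[E]³·[J]³ / ([D₂]·[B]) = (3.83)²·(0.00216)³·(0.680)³ / ((0.413)·(0.106)) = 1.06×10⁻⁶
Q_c = 1.06×10⁻⁶ = K_c, so the system is already at equilibrium.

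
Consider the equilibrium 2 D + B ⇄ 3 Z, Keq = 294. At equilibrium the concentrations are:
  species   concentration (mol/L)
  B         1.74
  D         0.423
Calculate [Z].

At equilibrium, Keq = [Z]³ / ([D]²·[B]) = 294.
([Z])³ / ((0.423)²·(1.74)) = 294
[Z]³ = 91.5 ⇒ [Z] = 4.51 mol/L

[Z] = 4.51 mol/L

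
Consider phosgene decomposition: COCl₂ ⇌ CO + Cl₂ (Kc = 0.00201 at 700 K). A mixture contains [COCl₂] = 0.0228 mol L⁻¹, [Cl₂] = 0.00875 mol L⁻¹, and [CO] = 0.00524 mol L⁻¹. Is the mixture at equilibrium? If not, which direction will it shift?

yes, at equilibrium

Qc = [CO]·[Cl₂] / [COCl₂] = (0.00524)·(0.00875) / (0.0228) = 0.00201
Qc = 0.00201 = Kc; the system is at equilibrium.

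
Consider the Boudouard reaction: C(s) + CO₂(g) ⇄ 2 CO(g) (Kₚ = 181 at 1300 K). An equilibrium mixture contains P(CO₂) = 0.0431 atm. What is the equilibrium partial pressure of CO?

(C is a pure solid — omitted from Kₚ.)
At equilibrium, Kₚ = P(CO)² / P(CO₂) = 181.
(P(CO))² / (0.0431) = 181
P(CO)² = 7.80 ⇒ P(CO) = 2.79 atm

P(CO) = 2.79 atm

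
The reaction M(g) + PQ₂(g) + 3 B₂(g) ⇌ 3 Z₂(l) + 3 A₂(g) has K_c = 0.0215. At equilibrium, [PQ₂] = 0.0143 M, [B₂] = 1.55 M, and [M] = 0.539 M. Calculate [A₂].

(Z₂ is a pure liquid — omitted from K_c.)
At equilibrium, K_c = [A₂]³ / ([M]·[PQ₂]·[B₂]³) = 0.0215.
([A₂])³ / ((0.539)·(0.0143)·(1.55)³) = 0.0215
[A₂]³ = 6.17×10⁻⁴ ⇒ [A₂] = 0.0851 M

[A₂] = 0.0851 M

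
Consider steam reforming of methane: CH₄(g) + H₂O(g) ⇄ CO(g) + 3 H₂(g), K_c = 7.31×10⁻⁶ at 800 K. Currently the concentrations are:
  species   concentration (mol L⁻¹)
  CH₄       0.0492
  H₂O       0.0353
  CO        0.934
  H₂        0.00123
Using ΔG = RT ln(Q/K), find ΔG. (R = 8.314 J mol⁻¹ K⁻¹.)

Q_c = [CO]·[H₂]³ / ([CH₄]·[H₂O]) = (0.934)·(0.00123)³ / ((0.0492)·(0.0353)) = 1.00×10⁻⁶
ΔG = RT ln(Q_c/K_c) = (8.314 J mol⁻¹ K⁻¹)(800 K) × ln(1.00×10⁻⁶/7.31×10⁻⁶)
   = (6.651 kJ/mol)(-1.989) = -13.2 kJ/mol
ΔG < 0, so the forward reaction is spontaneous (proceeds forward).

ΔG = -13.2 kJ/mol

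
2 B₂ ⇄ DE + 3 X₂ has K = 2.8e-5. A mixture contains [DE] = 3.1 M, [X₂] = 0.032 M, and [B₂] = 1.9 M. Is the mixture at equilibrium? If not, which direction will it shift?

yes, at equilibrium

Q = [DE]·[X₂]³ / [B₂]² = (3.1)·(0.032)³ / (1.9)² = 2.8e-5
Q = 2.8e-5 = K; the system is at equilibrium.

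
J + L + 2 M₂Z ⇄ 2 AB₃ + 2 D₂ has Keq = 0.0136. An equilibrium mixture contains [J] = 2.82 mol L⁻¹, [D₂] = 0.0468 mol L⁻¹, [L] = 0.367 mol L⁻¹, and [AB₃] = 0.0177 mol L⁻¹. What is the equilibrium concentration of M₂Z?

At equilibrium, Keq = [AB₃]²·[D₂]² / ([J]·[L]·[M₂Z]²) = 0.0136.
(0.0177)²·(0.0468)² / ((2.82)·(0.367)·([M₂Z])²) = 0.0136
[M₂Z]² = 4.88×10⁻⁵ ⇒ [M₂Z] = 0.00698 mol L⁻¹

[M₂Z] = 0.00698 mol L⁻¹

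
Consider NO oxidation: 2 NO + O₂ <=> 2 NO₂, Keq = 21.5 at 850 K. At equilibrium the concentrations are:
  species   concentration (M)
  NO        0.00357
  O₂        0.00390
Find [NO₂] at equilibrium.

[NO₂] = 0.00103 M

At equilibrium, Keq = [NO₂]² / ([NO]²·[O₂]) = 21.5.
([NO₂])² / ((0.00357)²·(0.00390)) = 21.5
[NO₂]² = 1.07×10⁻⁶ ⇒ [NO₂] = 0.00103 M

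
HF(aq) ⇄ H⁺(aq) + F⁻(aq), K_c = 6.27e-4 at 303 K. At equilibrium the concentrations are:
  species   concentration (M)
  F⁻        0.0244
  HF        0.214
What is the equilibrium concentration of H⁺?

At equilibrium, K_c = [H⁺]·[F⁻] / [HF] = 6.27e-4.
([H⁺])·(0.0244) / (0.214) = 6.27e-4
[H⁺] = 0.00550 M

[H⁺] = 0.00550 M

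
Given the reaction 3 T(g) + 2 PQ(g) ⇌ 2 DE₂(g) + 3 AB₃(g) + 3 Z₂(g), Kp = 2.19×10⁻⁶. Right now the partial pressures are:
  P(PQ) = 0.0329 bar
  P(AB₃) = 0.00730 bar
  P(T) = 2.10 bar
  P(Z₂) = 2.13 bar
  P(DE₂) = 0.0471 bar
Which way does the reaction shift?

toward products

Qp = P(DE₂)²·P(AB₃)³·P(Z₂)³ / (P(T)³·P(PQ)²) = (0.0471)²·(0.00730)³·(2.13)³ / ((2.10)³·(0.0329)²) = 8.32×10⁻⁷
Qp = 8.32×10⁻⁷ < Kp = 2.19×10⁻⁶, so the forward reaction proceeds.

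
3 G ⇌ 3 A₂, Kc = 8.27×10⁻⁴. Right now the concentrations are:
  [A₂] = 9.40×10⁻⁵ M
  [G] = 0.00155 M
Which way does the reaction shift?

forward (toward products)

Qc = [A₂]³ / [G]³ = (9.40×10⁻⁵)³ / (0.00155)³ = 2.23×10⁻⁴
Qc = 2.23×10⁻⁴ < Kc = 8.27×10⁻⁴, so the forward reaction proceeds.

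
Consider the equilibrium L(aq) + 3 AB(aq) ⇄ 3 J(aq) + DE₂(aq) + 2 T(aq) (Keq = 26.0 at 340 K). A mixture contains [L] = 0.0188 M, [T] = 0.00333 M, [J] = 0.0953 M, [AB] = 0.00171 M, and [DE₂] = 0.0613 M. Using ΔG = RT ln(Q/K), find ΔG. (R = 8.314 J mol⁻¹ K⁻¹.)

Q = [J]³·[DE₂]·[T]² / ([L]·[AB]³) = (0.0953)³·(0.0613)·(0.00333)² / ((0.0188)·(0.00171)³) = 6.26
ΔG = RT ln(Q/Keq) = (8.314 J mol⁻¹ K⁻¹)(340 K) × ln(6.26/26.0)
   = (2.827 kJ/mol)(-1.424) = -4.03 kJ/mol
ΔG < 0, so the forward reaction is spontaneous (proceeds forward).

ΔG = -4.03 kJ/mol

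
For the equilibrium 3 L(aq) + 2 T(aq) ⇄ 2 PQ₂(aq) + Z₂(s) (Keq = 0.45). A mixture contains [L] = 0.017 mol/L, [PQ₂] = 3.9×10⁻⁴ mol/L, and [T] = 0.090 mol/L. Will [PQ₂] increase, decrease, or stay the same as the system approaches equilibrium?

decrease

(Z₂ is a pure solid — omitted from Q.)
Q = [PQ₂]² / ([L]³·[T]²) = (3.9×10⁻⁴)² / ((0.017)³·(0.090)²) = 3.8
Q = 3.8 > Keq = 0.45: net reverse reaction.
PQ₂ is a product, so it decreases.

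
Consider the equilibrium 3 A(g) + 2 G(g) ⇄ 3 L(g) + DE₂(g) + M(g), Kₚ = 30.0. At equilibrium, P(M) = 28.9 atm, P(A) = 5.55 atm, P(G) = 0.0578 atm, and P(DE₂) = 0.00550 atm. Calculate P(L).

At equilibrium, Kₚ = P(L)³·P(DE₂)·P(M) / (P(A)³·P(G)²) = 30.0.
(P(L))³·(0.00550)·(28.9) / ((5.55)³·(0.0578)²) = 30.0
P(L)³ = 108 ⇒ P(L) = 4.76 atm

P(L) = 4.76 atm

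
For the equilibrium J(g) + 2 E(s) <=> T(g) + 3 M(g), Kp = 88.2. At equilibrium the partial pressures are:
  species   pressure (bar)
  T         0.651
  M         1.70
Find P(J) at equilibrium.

(E is a pure solid — omitted from Kp.)
At equilibrium, Kp = P(T)·P(M)³ / P(J) = 88.2.
(0.651)·(1.70)³ / (P(J)) = 88.2
P(J) = 0.0363 bar

P(J) = 0.0363 bar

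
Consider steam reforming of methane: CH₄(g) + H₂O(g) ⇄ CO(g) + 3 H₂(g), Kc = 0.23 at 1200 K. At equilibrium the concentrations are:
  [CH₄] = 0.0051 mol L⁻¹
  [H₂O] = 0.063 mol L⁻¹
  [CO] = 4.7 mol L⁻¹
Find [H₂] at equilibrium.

At equilibrium, Kc = [CO]·[H₂]³ / ([CH₄]·[H₂O]) = 0.23.
(4.7)·([H₂])³ / ((0.0051)·(0.063)) = 0.23
[H₂]³ = 1.57×10⁻⁵ ⇒ [H₂] = 0.025 mol L⁻¹

[H₂] = 0.025 mol L⁻¹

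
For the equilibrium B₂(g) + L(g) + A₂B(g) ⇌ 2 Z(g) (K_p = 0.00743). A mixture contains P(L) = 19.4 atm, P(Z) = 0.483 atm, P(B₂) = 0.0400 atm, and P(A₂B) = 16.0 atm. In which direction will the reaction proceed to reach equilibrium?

Q_p = P(Z)² / (P(B₂)·P(L)·P(A₂B)) = (0.483)² / ((0.0400)·(19.4)·(16.0)) = 0.0188
Q_p = 0.0188 > K_p = 0.00743, so the reverse reaction proceeds.

to the left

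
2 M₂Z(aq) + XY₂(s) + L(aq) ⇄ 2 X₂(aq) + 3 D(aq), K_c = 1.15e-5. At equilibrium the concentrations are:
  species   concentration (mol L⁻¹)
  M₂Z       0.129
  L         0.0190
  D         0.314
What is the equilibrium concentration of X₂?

[X₂] = 3.43e-4 mol L⁻¹

(XY₂ is a pure solid — omitted from K_c.)
At equilibrium, K_c = [X₂]²·[D]³ / ([M₂Z]²·[L]) = 1.15e-5.
([X₂])²·(0.314)³ / ((0.129)²·(0.0190)) = 1.15e-5
[X₂]² = 1.17e-7 ⇒ [X₂] = 3.43e-4 mol L⁻¹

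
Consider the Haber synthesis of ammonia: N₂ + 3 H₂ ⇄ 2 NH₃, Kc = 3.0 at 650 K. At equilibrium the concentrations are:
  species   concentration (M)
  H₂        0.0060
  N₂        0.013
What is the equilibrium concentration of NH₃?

At equilibrium, Kc = [NH₃]² / ([N₂]·[H₂]³) = 3.0.
([NH₃])² / ((0.013)·(0.0060)³) = 3.0
[NH₃]² = 8.42×10⁻⁹ ⇒ [NH₃] = 9.2×10⁻⁵ M

[NH₃] = 9.2×10⁻⁵ M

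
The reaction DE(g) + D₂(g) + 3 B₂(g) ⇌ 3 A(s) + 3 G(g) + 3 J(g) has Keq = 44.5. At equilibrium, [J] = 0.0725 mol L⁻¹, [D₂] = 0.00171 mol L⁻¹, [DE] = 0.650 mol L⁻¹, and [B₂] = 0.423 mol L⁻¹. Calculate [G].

(A is a pure solid — omitted from Keq.)
At equilibrium, Keq = [G]³·[J]³ / ([DE]·[D₂]·[B₂]³) = 44.5.
([G])³·(0.0725)³ / ((0.650)·(0.00171)·(0.423)³) = 44.5
[G]³ = 9.82 ⇒ [G] = 2.14 mol L⁻¹

[G] = 2.14 mol L⁻¹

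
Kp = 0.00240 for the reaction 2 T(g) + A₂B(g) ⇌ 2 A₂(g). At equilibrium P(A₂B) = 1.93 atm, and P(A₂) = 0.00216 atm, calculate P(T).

P(T) = 0.0317 atm

At equilibrium, Kp = P(A₂)² / (P(T)²·P(A₂B)) = 0.00240.
(0.00216)² / ((P(T))²·(1.93)) = 0.00240
P(T)² = 0.00101 ⇒ P(T) = 0.0317 atm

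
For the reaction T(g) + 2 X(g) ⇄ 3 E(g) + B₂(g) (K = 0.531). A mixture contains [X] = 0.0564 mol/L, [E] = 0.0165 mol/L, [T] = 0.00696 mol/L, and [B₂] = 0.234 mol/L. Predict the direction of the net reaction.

Q = [E]³·[B₂] / ([T]·[X]²) = (0.0165)³·(0.234) / ((0.00696)·(0.0564)²) = 0.0475
Q = 0.0475 < K = 0.531, so the forward reaction proceeds.

to the right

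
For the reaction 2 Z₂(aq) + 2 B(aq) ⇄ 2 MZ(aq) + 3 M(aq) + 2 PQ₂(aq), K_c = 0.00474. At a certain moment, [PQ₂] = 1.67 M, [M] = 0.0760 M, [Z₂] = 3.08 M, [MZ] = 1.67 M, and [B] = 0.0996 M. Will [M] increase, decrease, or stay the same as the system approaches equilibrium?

decrease

Q_c = [MZ]²·[M]³·[PQ₂]² / ([Z₂]²·[B]²) = (1.67)²·(0.0760)³·(1.67)² / ((3.08)²·(0.0996)²) = 0.0363
Q_c = 0.0363 > K_c = 0.00474: net reverse reaction.
M is a product, so it decreases.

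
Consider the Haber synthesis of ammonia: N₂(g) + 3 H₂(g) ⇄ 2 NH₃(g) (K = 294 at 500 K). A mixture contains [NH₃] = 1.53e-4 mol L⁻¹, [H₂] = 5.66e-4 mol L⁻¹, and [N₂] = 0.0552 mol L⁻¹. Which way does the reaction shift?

Q = [NH₃]² / ([N₂]·[H₂]³) = (1.53e-4)² / ((0.0552)·(5.66e-4)³) = 2340
Q = 2340 > K = 294, so the reverse reaction proceeds.

to the left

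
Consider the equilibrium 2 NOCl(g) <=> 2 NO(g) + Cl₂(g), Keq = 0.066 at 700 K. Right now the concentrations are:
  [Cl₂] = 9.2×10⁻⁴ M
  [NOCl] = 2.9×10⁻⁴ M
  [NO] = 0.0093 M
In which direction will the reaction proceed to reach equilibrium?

to the left

Q = [NO]²·[Cl₂] / [NOCl]² = (0.0093)²·(9.2×10⁻⁴) / (2.9×10⁻⁴)² = 0.95
Q = 0.95 > Keq = 0.066, so the reverse reaction proceeds.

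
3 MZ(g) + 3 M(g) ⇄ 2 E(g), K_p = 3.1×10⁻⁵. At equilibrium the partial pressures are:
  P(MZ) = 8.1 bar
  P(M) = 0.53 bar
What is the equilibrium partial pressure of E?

At equilibrium, K_p = P(E)² / (P(MZ)³·P(M)³) = 3.1×10⁻⁵.
(P(E))² / ((8.1)³·(0.53)³) = 3.1×10⁻⁵
P(E)² = 0.00245 ⇒ P(E) = 0.050 bar

P(E) = 0.050 bar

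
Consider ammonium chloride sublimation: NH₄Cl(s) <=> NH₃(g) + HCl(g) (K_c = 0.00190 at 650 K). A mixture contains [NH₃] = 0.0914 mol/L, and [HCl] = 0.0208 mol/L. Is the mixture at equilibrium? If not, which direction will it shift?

yes, at equilibrium

(NH₄Cl is a pure solid — omitted from Q_c.)
Q_c = [NH₃]·[HCl] = (0.0914)·(0.0208) = 0.00190
Q_c = 0.00190 = K_c; the system is at equilibrium.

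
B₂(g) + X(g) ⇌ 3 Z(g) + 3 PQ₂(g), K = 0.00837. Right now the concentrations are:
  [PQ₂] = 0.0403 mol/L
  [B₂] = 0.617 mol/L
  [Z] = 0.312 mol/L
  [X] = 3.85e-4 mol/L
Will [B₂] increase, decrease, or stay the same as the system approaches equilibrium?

Q = [Z]³·[PQ₂]³ / ([B₂]·[X]) = (0.312)³·(0.0403)³ / ((0.617)·(3.85e-4)) = 0.00837
Q = 0.00837 = K; the system is at equilibrium.

stay the same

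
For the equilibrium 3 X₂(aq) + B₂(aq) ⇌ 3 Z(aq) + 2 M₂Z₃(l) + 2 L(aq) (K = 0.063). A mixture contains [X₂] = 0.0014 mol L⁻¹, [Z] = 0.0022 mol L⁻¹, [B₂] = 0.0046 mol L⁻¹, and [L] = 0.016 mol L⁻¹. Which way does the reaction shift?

(M₂Z₃ is a pure liquid — omitted from Q.)
Q = [Z]³·[L]² / ([X₂]³·[B₂]) = (0.0022)³·(0.016)² / ((0.0014)³·(0.0046)) = 0.22
Q = 0.22 > K = 0.063, so the reverse reaction proceeds.

to the left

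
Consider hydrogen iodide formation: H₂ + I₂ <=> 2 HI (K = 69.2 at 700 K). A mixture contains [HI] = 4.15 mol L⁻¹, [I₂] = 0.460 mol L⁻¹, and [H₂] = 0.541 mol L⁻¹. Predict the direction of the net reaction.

at equilibrium

Q = [HI]² / ([H₂]·[I₂]) = (4.15)² / ((0.541)·(0.460)) = 69.2
Q = 69.2 = K, so the system is already at equilibrium.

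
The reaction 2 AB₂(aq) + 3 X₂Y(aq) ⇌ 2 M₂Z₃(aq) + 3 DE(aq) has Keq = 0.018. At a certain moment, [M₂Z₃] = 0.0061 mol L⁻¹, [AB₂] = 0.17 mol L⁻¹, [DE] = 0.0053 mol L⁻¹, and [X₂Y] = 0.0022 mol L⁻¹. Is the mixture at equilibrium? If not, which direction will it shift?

yes, at equilibrium

Q = [M₂Z₃]²·[DE]³ / ([AB₂]²·[X₂Y]³) = (0.0061)²·(0.0053)³ / ((0.17)²·(0.0022)³) = 0.018
Q = 0.018 = Keq; the system is at equilibrium.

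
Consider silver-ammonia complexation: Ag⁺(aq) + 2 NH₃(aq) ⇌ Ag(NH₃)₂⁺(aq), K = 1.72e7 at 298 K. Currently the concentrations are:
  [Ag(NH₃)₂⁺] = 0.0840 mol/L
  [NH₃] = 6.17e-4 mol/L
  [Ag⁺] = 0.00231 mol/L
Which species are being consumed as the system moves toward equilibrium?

Q = [Ag(NH₃)₂⁺] / ([Ag⁺]·[NH₃]²) = (0.0840) / ((0.00231)·(6.17e-4)²) = 9.55e7
Q = 9.55e7 > K = 1.72e7: net reverse reaction.

Ag(NH₃)₂⁺ (products)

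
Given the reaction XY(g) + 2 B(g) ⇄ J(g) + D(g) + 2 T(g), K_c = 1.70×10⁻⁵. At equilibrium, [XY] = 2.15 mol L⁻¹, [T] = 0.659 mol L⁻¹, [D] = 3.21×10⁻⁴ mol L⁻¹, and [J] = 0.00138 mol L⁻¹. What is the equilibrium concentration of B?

[B] = 0.0725 mol L⁻¹

At equilibrium, K_c = [J]·[D]·[T]² / ([XY]·[B]²) = 1.70×10⁻⁵.
(0.00138)·(3.21×10⁻⁴)·(0.659)² / ((2.15)·([B])²) = 1.70×10⁻⁵
[B]² = 0.00526 ⇒ [B] = 0.0725 mol L⁻¹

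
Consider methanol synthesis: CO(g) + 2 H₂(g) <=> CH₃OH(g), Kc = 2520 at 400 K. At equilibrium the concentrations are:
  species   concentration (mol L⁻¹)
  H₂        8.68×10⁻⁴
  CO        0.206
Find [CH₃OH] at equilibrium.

At equilibrium, Kc = [CH₃OH] / ([CO]·[H₂]²) = 2520.
([CH₃OH]) / ((0.206)·(8.68×10⁻⁴)²) = 2520
[CH₃OH] = 3.91×10⁻⁴ mol L⁻¹

[CH₃OH] = 3.91×10⁻⁴ mol L⁻¹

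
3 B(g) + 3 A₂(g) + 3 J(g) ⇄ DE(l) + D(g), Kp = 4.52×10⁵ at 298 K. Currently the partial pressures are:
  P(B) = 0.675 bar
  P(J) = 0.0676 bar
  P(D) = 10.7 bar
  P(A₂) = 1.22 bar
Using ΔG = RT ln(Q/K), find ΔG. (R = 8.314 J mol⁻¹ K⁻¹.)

(DE is a pure liquid — omitted from Qp.)
Qp = P(D) / (P(B)³·P(A₂)³·P(J)³) = (10.7) / ((0.675)³·(1.22)³·(0.0676)³) = 62000
ΔG = RT ln(Qp/Kp) = (8.314 J mol⁻¹ K⁻¹)(298 K) × ln(62000/4.52×10⁵)
   = (2.478 kJ/mol)(-1.987) = -4.92 kJ/mol
ΔG < 0, so the forward reaction is spontaneous (proceeds forward).

ΔG = -4.92 kJ/mol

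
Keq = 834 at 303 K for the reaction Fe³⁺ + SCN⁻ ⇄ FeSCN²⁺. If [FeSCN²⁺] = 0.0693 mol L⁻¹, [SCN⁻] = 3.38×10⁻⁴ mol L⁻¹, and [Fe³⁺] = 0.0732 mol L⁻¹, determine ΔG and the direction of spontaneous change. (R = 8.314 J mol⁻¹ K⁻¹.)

ΔG = 3.05 kJ/mol; the forward reaction is non-spontaneous

Q = [FeSCN²⁺] / ([Fe³⁺]·[SCN⁻]) = (0.0693) / ((0.0732)·(3.38×10⁻⁴)) = 2800
ΔG = RT ln(Q/Keq) = (8.314 J mol⁻¹ K⁻¹)(303 K) × ln(2800/834)
   = (2.519 kJ/mol)(1.211) = 3.05 kJ/mol
ΔG > 0, so the forward reaction is non-spontaneous (proceeds in reverse).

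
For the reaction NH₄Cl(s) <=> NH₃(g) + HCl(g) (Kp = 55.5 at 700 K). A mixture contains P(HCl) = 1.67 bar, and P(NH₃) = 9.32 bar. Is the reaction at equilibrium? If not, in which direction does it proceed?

(NH₄Cl is a pure solid — omitted from Qp.)
Qp = P(NH₃)·P(HCl) = (9.32)·(1.67) = 15.6
Qp = 15.6 < Kp = 55.5, so the forward reaction proceeds.

forward (toward products)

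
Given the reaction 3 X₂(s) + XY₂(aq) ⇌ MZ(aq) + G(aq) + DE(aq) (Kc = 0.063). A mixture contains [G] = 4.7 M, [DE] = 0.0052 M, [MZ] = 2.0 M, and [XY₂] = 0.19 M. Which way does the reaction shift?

to the left

(X₂ is a pure solid — omitted from Qc.)
Qc = [MZ]·[G]·[DE] / [XY₂] = (2.0)·(4.7)·(0.0052) / (0.19) = 0.26
Qc = 0.26 > Kc = 0.063, so the reverse reaction proceeds.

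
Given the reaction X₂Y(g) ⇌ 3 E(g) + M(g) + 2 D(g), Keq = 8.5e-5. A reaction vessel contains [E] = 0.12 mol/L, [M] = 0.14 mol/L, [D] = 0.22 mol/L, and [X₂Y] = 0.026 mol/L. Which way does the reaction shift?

Q = [E]³·[M]·[D]² / [X₂Y] = (0.12)³·(0.14)·(0.22)² / (0.026) = 4.5e-4
Q = 4.5e-4 > Keq = 8.5e-5, so the reverse reaction proceeds.

toward reactants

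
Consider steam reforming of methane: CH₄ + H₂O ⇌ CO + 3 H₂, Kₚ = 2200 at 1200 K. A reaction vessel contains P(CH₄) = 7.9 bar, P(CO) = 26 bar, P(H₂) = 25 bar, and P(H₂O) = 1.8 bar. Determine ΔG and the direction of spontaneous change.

ΔG = 25.6 kJ/mol; the forward reaction is non-spontaneous

Qₚ = P(CO)·P(H₂)³ / (P(CH₄)·P(H₂O)) = (26)·(25)³ / ((7.9)·(1.8)) = 28600
ΔG = RT ln(Qₚ/Kₚ) = (8.314 J mol⁻¹ K⁻¹)(1200 K) × ln(28600/2200)
   = (9.977 kJ/mol)(2.565) = 25.6 kJ/mol
ΔG > 0, so the forward reaction is non-spontaneous (proceeds in reverse).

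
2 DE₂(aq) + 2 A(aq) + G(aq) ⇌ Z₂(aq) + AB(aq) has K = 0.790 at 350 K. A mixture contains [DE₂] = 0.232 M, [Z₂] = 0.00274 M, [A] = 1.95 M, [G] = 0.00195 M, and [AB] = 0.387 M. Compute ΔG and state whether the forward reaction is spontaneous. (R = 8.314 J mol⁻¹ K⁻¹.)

Q = [Z₂]·[AB] / ([DE₂]²·[A]²·[G]) = (0.00274)·(0.387) / ((0.232)²·(1.95)²·(0.00195)) = 2.66
ΔG = RT ln(Q/K) = (8.314 J mol⁻¹ K⁻¹)(350 K) × ln(2.66/0.790)
   = (2.910 kJ/mol)(1.214) = 3.53 kJ/mol
ΔG > 0, so the forward reaction is non-spontaneous (proceeds in reverse).

ΔG = 3.53 kJ/mol; the forward reaction is non-spontaneous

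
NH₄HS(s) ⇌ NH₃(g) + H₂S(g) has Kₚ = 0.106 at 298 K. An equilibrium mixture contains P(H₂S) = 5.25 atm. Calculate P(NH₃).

P(NH₃) = 0.0202 atm

(NH₄HS is a pure solid — omitted from Kₚ.)
At equilibrium, Kₚ = P(NH₃)·P(H₂S) = 0.106.
(P(NH₃))·(5.25) = 0.106
P(NH₃) = 0.0202 atm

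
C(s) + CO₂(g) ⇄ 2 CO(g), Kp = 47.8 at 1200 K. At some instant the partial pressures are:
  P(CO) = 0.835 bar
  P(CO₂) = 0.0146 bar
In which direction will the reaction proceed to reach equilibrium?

neither direction; the system is at equilibrium

(C is a pure solid — omitted from Qp.)
Qp = P(CO)² / P(CO₂) = (0.835)² / (0.0146) = 47.8
Qp = 47.8 = Kp, so the system is already at equilibrium.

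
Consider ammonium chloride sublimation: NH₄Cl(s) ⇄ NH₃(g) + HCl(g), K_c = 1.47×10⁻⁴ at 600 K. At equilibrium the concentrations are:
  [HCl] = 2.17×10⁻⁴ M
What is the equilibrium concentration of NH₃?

[NH₃] = 0.677 M

(NH₄Cl is a pure solid — omitted from K_c.)
At equilibrium, K_c = [NH₃]·[HCl] = 1.47×10⁻⁴.
([NH₃])·(2.17×10⁻⁴) = 1.47×10⁻⁴
[NH₃] = 0.677 M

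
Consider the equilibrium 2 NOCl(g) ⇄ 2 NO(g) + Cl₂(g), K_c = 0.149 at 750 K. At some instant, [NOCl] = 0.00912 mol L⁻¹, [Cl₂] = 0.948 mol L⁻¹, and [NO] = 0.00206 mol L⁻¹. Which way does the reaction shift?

in the forward direction

Q_c = [NO]²·[Cl₂] / [NOCl]² = (0.00206)²·(0.948) / (0.00912)² = 0.0484
Q_c = 0.0484 < K_c = 0.149, so the forward reaction proceeds.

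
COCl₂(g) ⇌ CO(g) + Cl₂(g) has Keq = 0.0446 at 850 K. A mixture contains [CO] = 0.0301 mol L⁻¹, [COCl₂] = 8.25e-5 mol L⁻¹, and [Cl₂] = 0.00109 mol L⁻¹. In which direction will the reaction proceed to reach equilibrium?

in the reverse direction

Q = [CO]·[Cl₂] / [COCl₂] = (0.0301)·(0.00109) / (8.25e-5) = 0.398
Q = 0.398 > Keq = 0.0446, so the reverse reaction proceeds.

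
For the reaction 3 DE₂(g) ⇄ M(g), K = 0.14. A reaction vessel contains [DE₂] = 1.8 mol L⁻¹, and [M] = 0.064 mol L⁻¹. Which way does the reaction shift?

Q = [M] / [DE₂]³ = (0.064) / (1.8)³ = 0.011
Q = 0.011 < K = 0.14, so the forward reaction proceeds.

in the forward direction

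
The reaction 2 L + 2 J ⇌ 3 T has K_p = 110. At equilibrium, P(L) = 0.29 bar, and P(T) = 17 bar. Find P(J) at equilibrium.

At equilibrium, K_p = P(T)³ / (P(L)²·P(J)²) = 110.
(17)³ / ((0.29)²·(P(J))²) = 110
P(J)² = 531 ⇒ P(J) = 23 bar

P(J) = 23 bar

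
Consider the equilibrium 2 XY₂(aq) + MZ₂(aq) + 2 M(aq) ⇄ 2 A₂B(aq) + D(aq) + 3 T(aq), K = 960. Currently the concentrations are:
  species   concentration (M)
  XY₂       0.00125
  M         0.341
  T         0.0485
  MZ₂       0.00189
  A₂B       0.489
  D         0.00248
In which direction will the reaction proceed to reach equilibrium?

toward products

Q = [A₂B]²·[D]·[T]³ / ([XY₂]²·[MZ₂]·[M]²) = (0.489)²·(0.00248)·(0.0485)³ / ((0.00125)²·(0.00189)·(0.341)²) = 197
Q = 197 < K = 960, so the forward reaction proceeds.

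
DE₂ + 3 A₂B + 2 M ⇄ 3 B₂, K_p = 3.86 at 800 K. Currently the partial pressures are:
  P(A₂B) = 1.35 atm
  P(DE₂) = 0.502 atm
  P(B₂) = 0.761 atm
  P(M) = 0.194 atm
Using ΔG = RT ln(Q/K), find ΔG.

Q_p = P(B₂)³ / (P(DE₂)·P(A₂B)³·P(M)²) = (0.761)³ / ((0.502)·(1.35)³·(0.194)²) = 9.48
ΔG = RT ln(Q_p/K_p) = (8.314 J mol⁻¹ K⁻¹)(800 K) × ln(9.48/3.86)
   = (6.651 kJ/mol)(0.8985) = 5.98 kJ/mol
ΔG > 0, so the forward reaction is non-spontaneous (proceeds in reverse).

ΔG = 5.98 kJ/mol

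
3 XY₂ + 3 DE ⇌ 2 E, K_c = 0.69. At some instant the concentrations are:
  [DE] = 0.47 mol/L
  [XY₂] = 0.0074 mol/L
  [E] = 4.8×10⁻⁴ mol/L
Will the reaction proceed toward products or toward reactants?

reverse (toward reactants)

Q_c = [E]² / ([XY₂]³·[DE]³) = (4.8×10⁻⁴)² / ((0.0074)³·(0.47)³) = 5.5
Q_c = 5.5 > K_c = 0.69, so the reverse reaction proceeds.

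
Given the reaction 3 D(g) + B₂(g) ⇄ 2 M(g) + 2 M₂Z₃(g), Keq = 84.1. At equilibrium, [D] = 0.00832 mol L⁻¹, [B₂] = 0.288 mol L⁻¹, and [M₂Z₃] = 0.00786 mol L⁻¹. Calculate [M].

At equilibrium, Keq = [M]²·[M₂Z₃]² / ([D]³·[B₂]) = 84.1.
([M])²·(0.00786)² / ((0.00832)³·(0.288)) = 84.1
[M]² = 0.226 ⇒ [M] = 0.475 mol L⁻¹

[M] = 0.475 mol L⁻¹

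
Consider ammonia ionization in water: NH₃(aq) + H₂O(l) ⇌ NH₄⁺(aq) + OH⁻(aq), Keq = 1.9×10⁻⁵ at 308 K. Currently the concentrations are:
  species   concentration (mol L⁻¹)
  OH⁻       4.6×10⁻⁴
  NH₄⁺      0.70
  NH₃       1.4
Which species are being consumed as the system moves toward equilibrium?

(H₂O is a pure liquid — omitted from Q.)
Q = [NH₄⁺]·[OH⁻] / [NH₃] = (0.70)·(4.6×10⁻⁴) / (1.4) = 2.3×10⁻⁴
Q = 2.3×10⁻⁴ > Keq = 1.9×10⁻⁵: net reverse reaction.

NH₄⁺, OH⁻ (products)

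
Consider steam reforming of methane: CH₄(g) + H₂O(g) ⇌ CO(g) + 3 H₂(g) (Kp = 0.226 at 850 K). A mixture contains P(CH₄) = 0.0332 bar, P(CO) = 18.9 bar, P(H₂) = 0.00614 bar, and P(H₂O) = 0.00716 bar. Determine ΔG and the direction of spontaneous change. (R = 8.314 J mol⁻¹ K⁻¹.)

Qp = P(CO)·P(H₂)³ / (P(CH₄)·P(H₂O)) = (18.9)·(0.00614)³ / ((0.0332)·(0.00716)) = 0.0184
ΔG = RT ln(Qp/Kp) = (8.314 J mol⁻¹ K⁻¹)(850 K) × ln(0.0184/0.226)
   = (7.067 kJ/mol)(-2.508) = -17.7 kJ/mol
ΔG < 0, so the forward reaction is spontaneous (proceeds forward).

ΔG = -17.7 kJ/mol; the forward reaction is spontaneous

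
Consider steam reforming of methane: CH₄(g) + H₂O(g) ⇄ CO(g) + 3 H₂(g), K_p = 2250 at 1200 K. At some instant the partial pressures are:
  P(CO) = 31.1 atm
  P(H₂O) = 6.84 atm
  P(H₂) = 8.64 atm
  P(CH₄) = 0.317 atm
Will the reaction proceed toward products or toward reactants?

Q_p = P(CO)·P(H₂)³ / (P(CH₄)·P(H₂O)) = (31.1)·(8.64)³ / ((0.317)·(6.84)) = 9250
Q_p = 9250 > K_p = 2250, so the reverse reaction proceeds.

toward reactants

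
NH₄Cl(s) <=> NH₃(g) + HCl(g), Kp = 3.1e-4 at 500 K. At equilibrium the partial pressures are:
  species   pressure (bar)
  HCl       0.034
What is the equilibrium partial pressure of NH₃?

P(NH₃) = 0.0091 bar

(NH₄Cl is a pure solid — omitted from Kp.)
At equilibrium, Kp = P(NH₃)·P(HCl) = 3.1e-4.
(P(NH₃))·(0.034) = 3.1e-4
P(NH₃) = 0.00912 = 0.0091 bar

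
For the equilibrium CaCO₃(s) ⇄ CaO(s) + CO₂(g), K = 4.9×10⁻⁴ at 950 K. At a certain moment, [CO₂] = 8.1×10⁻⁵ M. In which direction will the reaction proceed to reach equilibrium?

(CaCO₃, CaO are pure solids — omitted from Q.)
Q = [CO₂] = 8.1×10⁻⁵
Q = 8.1×10⁻⁵ < K = 4.9×10⁻⁴, so the forward reaction proceeds.

in the forward direction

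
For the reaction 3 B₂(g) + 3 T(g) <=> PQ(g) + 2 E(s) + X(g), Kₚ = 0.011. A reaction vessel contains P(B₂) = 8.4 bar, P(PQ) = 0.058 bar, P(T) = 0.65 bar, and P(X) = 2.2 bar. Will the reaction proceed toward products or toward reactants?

(E is a pure solid — omitted from Qₚ.)
Qₚ = P(PQ)·P(X) / (P(B₂)³·P(T)³) = (0.058)·(2.2) / ((8.4)³·(0.65)³) = 7.8×10⁻⁴
Qₚ = 7.8×10⁻⁴ < Kₚ = 0.011, so the forward reaction proceeds.

toward products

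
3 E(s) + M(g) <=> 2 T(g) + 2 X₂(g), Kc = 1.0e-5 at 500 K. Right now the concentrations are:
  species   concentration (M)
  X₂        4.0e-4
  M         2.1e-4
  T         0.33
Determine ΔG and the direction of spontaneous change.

(E is a pure solid — omitted from Qc.)
Qc = [T]²·[X₂]² / [M] = (0.33)²·(4.0e-4)² / (2.1e-4) = 8.30e-5
ΔG = RT ln(Qc/Kc) = (8.314 J mol⁻¹ K⁻¹)(500 K) × ln(8.30e-5/1.0e-5)
   = (4.157 kJ/mol)(2.116) = 8.80 kJ/mol
ΔG > 0, so the forward reaction is non-spontaneous (proceeds in reverse).

ΔG = 8.80 kJ/mol; the forward reaction is non-spontaneous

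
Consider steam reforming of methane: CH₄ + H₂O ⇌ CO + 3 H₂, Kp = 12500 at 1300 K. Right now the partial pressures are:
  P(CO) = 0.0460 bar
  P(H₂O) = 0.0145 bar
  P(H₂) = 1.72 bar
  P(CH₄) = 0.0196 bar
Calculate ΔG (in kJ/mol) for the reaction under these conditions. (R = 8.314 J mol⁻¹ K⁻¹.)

ΔG = -29.4 kJ/mol

Qp = P(CO)·P(H₂)³ / (P(CH₄)·P(H₂O)) = (0.0460)·(1.72)³ / ((0.0196)·(0.0145)) = 824
ΔG = RT ln(Qp/Kp) = (8.314 J mol⁻¹ K⁻¹)(1300 K) × ln(824/12500)
   = (10.81 kJ/mol)(-2.719) = -29.4 kJ/mol
ΔG < 0, so the forward reaction is spontaneous (proceeds forward).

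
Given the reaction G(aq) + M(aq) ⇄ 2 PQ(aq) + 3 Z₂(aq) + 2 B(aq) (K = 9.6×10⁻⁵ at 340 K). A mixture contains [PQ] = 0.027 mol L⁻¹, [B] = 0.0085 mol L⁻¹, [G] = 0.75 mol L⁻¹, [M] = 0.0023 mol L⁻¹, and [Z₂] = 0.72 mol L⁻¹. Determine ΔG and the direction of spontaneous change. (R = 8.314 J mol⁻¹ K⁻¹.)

Q = [PQ]²·[Z₂]³·[B]² / ([G]·[M]) = (0.027)²·(0.72)³·(0.0085)² / ((0.75)·(0.0023)) = 1.14×10⁻⁵
ΔG = RT ln(Q/K) = (8.314 J mol⁻¹ K⁻¹)(340 K) × ln(1.14×10⁻⁵/9.6×10⁻⁵)
   = (2.827 kJ/mol)(-2.131) = -6.02 kJ/mol
ΔG < 0, so the forward reaction is spontaneous (proceeds forward).

ΔG = -6.02 kJ/mol; the forward reaction is spontaneous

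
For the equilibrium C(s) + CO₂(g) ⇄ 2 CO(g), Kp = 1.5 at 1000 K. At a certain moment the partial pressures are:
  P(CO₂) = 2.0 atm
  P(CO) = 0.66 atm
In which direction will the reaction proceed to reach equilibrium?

(C is a pure solid — omitted from Qp.)
Qp = P(CO)² / P(CO₂) = (0.66)² / (2.0) = 0.22
Qp = 0.22 < Kp = 1.5, so the forward reaction proceeds.

toward products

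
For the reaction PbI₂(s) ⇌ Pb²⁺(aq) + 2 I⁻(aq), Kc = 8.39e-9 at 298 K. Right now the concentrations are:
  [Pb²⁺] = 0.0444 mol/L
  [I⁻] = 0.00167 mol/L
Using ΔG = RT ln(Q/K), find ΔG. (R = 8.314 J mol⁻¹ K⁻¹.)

(PbI₂ is a pure solid — omitted from Qc.)
Qc = [Pb²⁺]·[I⁻]² = (0.0444)·(0.00167)² = 1.24e-7
ΔG = RT ln(Qc/Kc) = (8.314 J mol⁻¹ K⁻¹)(298 K) × ln(1.24e-7/8.39e-9)
   = (2.478 kJ/mol)(2.693) = 6.67 kJ/mol
ΔG > 0, so the forward reaction is non-spontaneous (proceeds in reverse).

ΔG = 6.67 kJ/mol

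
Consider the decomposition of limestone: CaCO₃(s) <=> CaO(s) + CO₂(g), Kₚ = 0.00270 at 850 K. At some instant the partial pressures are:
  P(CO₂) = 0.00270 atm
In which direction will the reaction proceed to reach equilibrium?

neither direction; the system is at equilibrium

(CaCO₃, CaO are pure solids — omitted from Qₚ.)
Qₚ = P(CO₂) = 0.00270
Qₚ = 0.00270 = Kₚ, so the system is already at equilibrium.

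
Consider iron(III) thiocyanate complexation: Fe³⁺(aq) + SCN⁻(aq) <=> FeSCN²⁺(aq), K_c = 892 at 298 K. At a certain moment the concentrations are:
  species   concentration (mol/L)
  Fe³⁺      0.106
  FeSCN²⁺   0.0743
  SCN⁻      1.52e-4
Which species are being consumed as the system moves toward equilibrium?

FeSCN²⁺ (products)

Q_c = [FeSCN²⁺] / ([Fe³⁺]·[SCN⁻]) = (0.0743) / ((0.106)·(1.52e-4)) = 4610
Q_c = 4610 > K_c = 892: net reverse reaction.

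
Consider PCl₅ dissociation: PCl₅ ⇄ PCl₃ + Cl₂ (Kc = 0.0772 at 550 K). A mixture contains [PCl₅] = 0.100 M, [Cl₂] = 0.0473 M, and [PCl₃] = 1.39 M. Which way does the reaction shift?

Qc = [PCl₃]·[Cl₂] / [PCl₅] = (1.39)·(0.0473) / (0.100) = 0.657
Qc = 0.657 > Kc = 0.0772, so the reverse reaction proceeds.

in the reverse direction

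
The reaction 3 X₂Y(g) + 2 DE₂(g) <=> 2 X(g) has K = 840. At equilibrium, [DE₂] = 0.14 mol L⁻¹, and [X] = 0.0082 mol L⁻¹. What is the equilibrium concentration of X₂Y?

[X₂Y] = 0.016 mol L⁻¹

At equilibrium, K = [X]² / ([X₂Y]³·[DE₂]²) = 840.
(0.0082)² / (([X₂Y])³·(0.14)²) = 840
[X₂Y]³ = 4.08×10⁻⁶ ⇒ [X₂Y] = 0.016 mol L⁻¹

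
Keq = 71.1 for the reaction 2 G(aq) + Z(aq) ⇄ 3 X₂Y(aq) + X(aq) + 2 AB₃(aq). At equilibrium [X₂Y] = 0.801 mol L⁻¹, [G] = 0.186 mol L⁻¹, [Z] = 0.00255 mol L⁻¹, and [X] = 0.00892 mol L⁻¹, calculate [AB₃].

[AB₃] = 1.17 mol L⁻¹

At equilibrium, Keq = [X₂Y]³·[X]·[AB₃]² / ([G]²·[Z]) = 71.1.
(0.801)³·(0.00892)·([AB₃])² / ((0.186)²·(0.00255)) = 71.1
[AB₃]² = 1.37 ⇒ [AB₃] = 1.17 mol L⁻¹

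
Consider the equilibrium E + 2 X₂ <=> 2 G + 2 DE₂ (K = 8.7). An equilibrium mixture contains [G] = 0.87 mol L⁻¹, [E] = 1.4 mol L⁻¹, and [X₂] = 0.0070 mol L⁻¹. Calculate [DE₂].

At equilibrium, K = [G]²·[DE₂]² / ([E]·[X₂]²) = 8.7.
(0.87)²·([DE₂])² / ((1.4)·(0.0070)²) = 8.7
[DE₂]² = 7.89e-4 ⇒ [DE₂] = 0.028 mol L⁻¹

[DE₂] = 0.028 mol L⁻¹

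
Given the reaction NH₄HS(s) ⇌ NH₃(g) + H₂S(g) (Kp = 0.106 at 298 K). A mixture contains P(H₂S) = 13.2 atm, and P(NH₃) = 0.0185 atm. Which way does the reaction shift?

to the left

(NH₄HS is a pure solid — omitted from Qp.)
Qp = P(NH₃)·P(H₂S) = (0.0185)·(13.2) = 0.244
Qp = 0.244 > Kp = 0.106, so the reverse reaction proceeds.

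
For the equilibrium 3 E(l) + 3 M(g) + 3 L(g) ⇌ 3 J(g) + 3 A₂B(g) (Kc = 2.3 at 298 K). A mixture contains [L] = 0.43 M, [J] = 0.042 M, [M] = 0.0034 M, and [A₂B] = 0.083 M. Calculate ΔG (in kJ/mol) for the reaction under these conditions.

(E is a pure liquid — omitted from Qc.)
Qc = [J]³·[A₂B]³ / ([M]³·[L]³) = (0.042)³·(0.083)³ / ((0.0034)³·(0.43)³) = 13.6
ΔG = RT ln(Qc/Kc) = (8.314 J mol⁻¹ K⁻¹)(298 K) × ln(13.6/2.3)
   = (2.478 kJ/mol)(1.777) = 4.40 kJ/mol
ΔG > 0, so the forward reaction is non-spontaneous (proceeds in reverse).

ΔG = 4.40 kJ/mol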